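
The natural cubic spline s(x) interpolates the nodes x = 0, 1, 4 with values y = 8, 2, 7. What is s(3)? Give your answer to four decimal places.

2.7778

Let M_i = s''(x_i). Step sizes h_i = 1, 3; slopes of the chords Δ_i = (y_(i+1) - y_i)/h_i = -6, 5/3.
  1·M_0 + 8·M_1 + 3·M_2 = 6(Δ_1 - Δ_0) = 46
Natural end conditions: M_0 = M_2 = 0.
Hence M_0 = 0, M_1 = 23/4, M_2 = 0.
On [1, 4], s(x) = 2 - 49/12·(x - 1) + 23/8·(x - 1)² - 23/72·(x - 1)³.
With (x - 1) = 2: s(3) = 25/9.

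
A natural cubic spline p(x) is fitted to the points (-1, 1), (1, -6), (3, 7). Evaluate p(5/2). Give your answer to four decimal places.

2.5781

With m_i denoting the second derivative at x_i, h_i = 2, 2, and Δ_i = (y_(i+1) − y_i)/h_i = -7/2, 13/2:
  2·m_0 + 8·m_1 + 2·m_2 = 6(Δ_1 - Δ_0) = 60
Natural end conditions: m_0 = m_2 = 0.
Forward elimination and back-substitution give m_0 = 0, m_1 = 15/2, m_2 = 0.
On [1, 3], p(x) = -6 + 3/2·(x - 1) + 15/4·(x - 1)² - 5/8·(x - 1)³.
With (x - 1) = 3/2: p(5/2) = 165/64.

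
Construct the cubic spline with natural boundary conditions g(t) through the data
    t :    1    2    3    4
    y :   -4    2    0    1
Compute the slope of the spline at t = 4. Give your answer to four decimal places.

Let M_i = g''(x_i). Step sizes h_i = 1, 1, 1; slopes of the chords Δ_i = (y_(i+1) - y_i)/h_i = 6, -2, 1.
  1·M_0 + 4·M_1 + 1·M_2 = 6(Δ_1 - Δ_0) = -48
  1·M_1 + 4·M_2 + 1·M_3 = 6(Δ_2 - Δ_1) = 18
Natural end conditions: M_0 = M_3 = 0.
Hence M_0 = 0, M_1 = -14, M_2 = 8, M_3 = 0.
On [3, 4], g'(t) = b_2 + 2c_2·(t - 3) + 3d_2·(t - 3)² with b_2 = Δ_2 - h_2(2M_2 + M_3)/6 = -5/3, c_2 = M_2/2 = 4, d_2 = (M_3 - M_2)/(6h_2) = -4/3. So g'(4) = 7/3.

2.3333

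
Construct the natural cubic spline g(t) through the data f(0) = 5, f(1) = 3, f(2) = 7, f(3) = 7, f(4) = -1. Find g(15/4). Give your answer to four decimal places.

Put m_i = g'' at the i-th knot. Here h = (1, 1, 1, 1) and Δ = (-2, 4, 0, -8), so the interior equations h_(i-1)·m_(i-1) + 2(h_(i-1)+h_i)·m_i + h_i·m_(i+1) = 6(Δ_i − Δ_(i-1)) read
  1·m_0 + 4·m_1 + 1·m_2 = 6(Δ_1 - Δ_0) = 36
  1·m_1 + 4·m_2 + 1·m_3 = 6(Δ_2 - Δ_1) = -24
  1·m_2 + 4·m_3 + 1·m_4 = 6(Δ_3 - Δ_2) = -48
Natural end conditions: m_0 = m_4 = 0.
Hence m_0 = 0, m_1 = 21/2, m_2 = -6, m_3 = -21/2, m_4 = 0.
On [3, 4], g(t) = 7 - 9/2·(t - 3) - 21/4·(t - 3)² + 7/4·(t - 3)³.
With (t - 3) = 3/4: g(15/4) = 361/256.

1.4102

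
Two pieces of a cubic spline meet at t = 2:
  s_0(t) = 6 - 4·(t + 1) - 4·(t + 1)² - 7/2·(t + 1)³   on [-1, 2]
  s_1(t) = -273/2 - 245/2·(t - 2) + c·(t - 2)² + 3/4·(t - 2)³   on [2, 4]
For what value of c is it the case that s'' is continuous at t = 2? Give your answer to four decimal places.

s_0''(t) = -8 - 21·(t + 1), so s_0''(2) = -71. On the right, s_1''(2) = 2c, so c = -71/2.

-35.5000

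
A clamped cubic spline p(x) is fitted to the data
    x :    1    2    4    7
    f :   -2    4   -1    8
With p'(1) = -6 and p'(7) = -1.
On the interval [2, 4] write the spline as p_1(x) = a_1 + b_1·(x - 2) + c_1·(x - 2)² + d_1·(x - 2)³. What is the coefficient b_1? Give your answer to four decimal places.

7.1491

Write m_i for p''(x_i). With h_i = 1, 2, 3 and divided differences Δ_i = 6, -5/2, 3, the continuity of p' gives the tridiagonal system
  1·m_0 + 6·m_1 + 2·m_2 = 6(Δ_1 - Δ_0) = -51
  2·m_1 + 10·m_2 + 3·m_3 = 6(Δ_2 - Δ_1) = 33
Clamped end conditions give two more equations: 2h_0·m_0 + h_0·m_1 = 6(Δ_0 - p'(1)) = 72 and h_2·m_2 + 2h_2·m_3 = 6(p'(7) - Δ_2) = -24.
Hence m_0 = 2605/57, m_1 = -1106/57, m_2 = 562/57, m_3 = -509/57.
On [2, 4], with p_1(x) = a_1 + b_1·(x - 2) + c_1·(x - 2)² + d_1·(x - 2)³: c_1 = m_1/2 = -553/57, d_1 = (m_2 - m_1)/(6h_1) = 139/57, b_1 = Δ_1 - h_1(2m_1 + m_2)/6 = 815/114.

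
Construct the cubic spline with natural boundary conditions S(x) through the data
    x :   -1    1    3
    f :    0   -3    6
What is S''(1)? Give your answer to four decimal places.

Put M_i = S'' at the i-th knot. Here h = (2, 2) and Δ = (-3/2, 9/2), so the interior equations h_(i-1)·M_(i-1) + 2(h_(i-1)+h_i)·M_i + h_i·M_(i+1) = 6(Δ_i − Δ_(i-1)) read
  2·M_0 + 8·M_1 + 2·M_2 = 6(Δ_1 - Δ_0) = 36
Natural end conditions: M_0 = M_2 = 0.
Solving: M_0 = 0, M_1 = 9/2, M_2 = 0.

4.5000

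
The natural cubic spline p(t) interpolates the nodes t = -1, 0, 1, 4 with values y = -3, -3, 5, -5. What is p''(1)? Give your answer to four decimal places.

With M_i denoting the second derivative at x_i, h_i = 1, 1, 3, and Δ_i = (y_(i+1) − y_i)/h_i = 0, 8, -10/3:
  1·M_0 + 4·M_1 + 1·M_2 = 6(Δ_1 - Δ_0) = 48
  1·M_1 + 8·M_2 + 3·M_3 = 6(Δ_2 - Δ_1) = -68
Natural end conditions: M_0 = M_3 = 0.
Solving the tridiagonal system: M_0 = 0, M_1 = 452/31, M_2 = -320/31, M_3 = 0.

-10.3226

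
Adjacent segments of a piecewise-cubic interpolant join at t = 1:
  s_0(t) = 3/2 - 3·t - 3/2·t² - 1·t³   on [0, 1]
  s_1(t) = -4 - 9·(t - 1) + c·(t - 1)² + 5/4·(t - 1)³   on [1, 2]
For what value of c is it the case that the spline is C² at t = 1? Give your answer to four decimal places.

-4.5000

s_0''(t) = -3 - 6·t, so s_0''(1) = -9. On the right, s_1''(1) = 2c, so c = -9/2.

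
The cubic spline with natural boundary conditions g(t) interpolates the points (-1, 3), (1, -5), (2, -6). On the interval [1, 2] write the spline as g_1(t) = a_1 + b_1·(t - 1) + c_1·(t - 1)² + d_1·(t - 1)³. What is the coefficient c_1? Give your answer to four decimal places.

Write M_i for g''(x_i). With h_i = 2, 1 and divided differences Δ_i = -4, -1, the continuity of g' gives the tridiagonal system
  2·M_0 + 6·M_1 + 1·M_2 = 6(Δ_1 - Δ_0) = 18
Natural end conditions: M_0 = M_2 = 0.
Hence M_0 = 0, M_1 = 3, M_2 = 0.
On [1, 2], with g_1(t) = a_1 + b_1·(t - 1) + c_1·(t - 1)² + d_1·(t - 1)³: c_1 = M_1/2 = 3/2, d_1 = (M_2 - M_1)/(6h_1) = -1/2, b_1 = Δ_1 - h_1(2M_1 + M_2)/6 = -2.

1.5000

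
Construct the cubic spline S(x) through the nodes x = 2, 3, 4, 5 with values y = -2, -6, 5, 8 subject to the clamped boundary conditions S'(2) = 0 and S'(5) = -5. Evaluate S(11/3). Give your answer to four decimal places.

0.6815

Let σ_i = S''(x_i). Step sizes h_i = 1, 1, 1; slopes of the chords Δ_i = (y_(i+1) - y_i)/h_i = -4, 11, 3.
  1·σ_0 + 4·σ_1 + 1·σ_2 = 6(Δ_1 - Δ_0) = 90
  1·σ_1 + 4·σ_2 + 1·σ_3 = 6(Δ_2 - Δ_1) = -48
Clamped end conditions give two more equations: 2h_0·σ_0 + h_0·σ_1 = 6(Δ_0 - S'(2)) = -24 and h_2·σ_2 + 2h_2·σ_3 = 6(S'(5) - Δ_2) = -48.
Hence σ_0 = -434/15, σ_1 = 508/15, σ_2 = -248/15, σ_3 = -236/15.
On [3, 4], S(x) = -6 + 37/15·(x - 3) + 254/15·(x - 3)² - 42/5·(x - 3)³.
With (x - 3) = 2/3: S(11/3) = 92/135.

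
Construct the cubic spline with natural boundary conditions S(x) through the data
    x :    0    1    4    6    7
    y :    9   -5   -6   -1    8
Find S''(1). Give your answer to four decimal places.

11.4721

Put M_i = S'' at the i-th knot. Here h = (1, 3, 2, 1) and Δ = (-14, -1/3, 5/2, 9), so the interior equations h_(i-1)·M_(i-1) + 2(h_(i-1)+h_i)·M_i + h_i·M_(i+1) = 6(Δ_i − Δ_(i-1)) read
  1·M_0 + 8·M_1 + 3·M_2 = 6(Δ_1 - Δ_0) = 82
  3·M_1 + 10·M_2 + 2·M_3 = 6(Δ_2 - Δ_1) = 17
  2·M_2 + 6·M_3 + 1·M_4 = 6(Δ_3 - Δ_2) = 39
Natural end conditions: M_0 = M_4 = 0.
Hence M_0 = 0, M_1 = 2260/197, M_2 = -642/197, M_3 = 2989/394, M_4 = 0.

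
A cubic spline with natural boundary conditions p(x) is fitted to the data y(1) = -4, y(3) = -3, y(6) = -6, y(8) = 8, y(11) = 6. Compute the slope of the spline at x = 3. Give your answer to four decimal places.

Write M_i for p''(x_i). With h_i = 2, 3, 2, 3 and divided differences Δ_i = 1/2, -1, 7, -2/3, the continuity of p' gives the tridiagonal system
  2·M_0 + 10·M_1 + 3·M_2 = 6(Δ_1 - Δ_0) = -9
  3·M_1 + 10·M_2 + 2·M_3 = 6(Δ_2 - Δ_1) = 48
  2·M_2 + 10·M_3 + 3·M_4 = 6(Δ_3 - Δ_2) = -46
Natural end conditions: M_0 = M_4 = 0.
Hence M_0 = 0, M_1 = -86/29, M_2 = 599/87, M_3 = -520/87, M_4 = 0.
On [3, 6], p'(x) = b_1 + 2c_1·(x - 3) + 3d_1·(x - 3)² with b_1 = Δ_1 - h_1(2M_1 + M_2)/6 = -257/174, c_1 = M_1/2 = -43/29, d_1 = (M_2 - M_1)/(6h_1) = 857/1566. So p'(3) = -257/174.

-1.4770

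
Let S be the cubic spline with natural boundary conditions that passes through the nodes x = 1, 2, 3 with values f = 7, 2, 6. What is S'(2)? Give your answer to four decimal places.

Let m_i = S''(x_i). Step sizes h_i = 1, 1; slopes of the chords Δ_i = (y_(i+1) - y_i)/h_i = -5, 4.
  1·m_0 + 4·m_1 + 1·m_2 = 6(Δ_1 - Δ_0) = 54
Natural end conditions: m_0 = m_2 = 0.
Solving: m_0 = 0, m_1 = 27/2, m_2 = 0.
On [2, 3], S'(x) = b_1 + 2c_1·(x - 2) + 3d_1·(x - 2)² with b_1 = Δ_1 - h_1(2m_1 + m_2)/6 = -1/2, c_1 = m_1/2 = 27/4, d_1 = (m_2 - m_1)/(6h_1) = -9/4. So S'(2) = -1/2.

-0.5000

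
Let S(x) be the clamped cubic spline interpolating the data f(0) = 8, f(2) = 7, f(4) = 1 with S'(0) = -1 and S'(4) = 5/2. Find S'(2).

-3

Write M_i for S''(x_i). With h_i = 2, 2 and divided differences Δ_i = -1/2, -3, the continuity of S' gives the tridiagonal system
  2·M_0 + 8·M_1 + 2·M_2 = 6(Δ_1 - Δ_0) = -15
Clamped end conditions give two more equations: 2h_0·M_0 + h_0·M_1 = 6(Δ_0 - S'(0)) = 3 and h_1·M_1 + 2h_1·M_2 = 6(S'(4) - Δ_1) = 33.
Hence M_0 = 7/2, M_1 = -11/2, M_2 = 11.
On [2, 4], S'(x) = b_1 + 2c_1·(x - 2) + 3d_1·(x - 2)² with b_1 = Δ_1 - h_1(2M_1 + M_2)/6 = -3, c_1 = M_1/2 = -11/4, d_1 = (M_2 - M_1)/(6h_1) = 11/8. So S'(2) = -3.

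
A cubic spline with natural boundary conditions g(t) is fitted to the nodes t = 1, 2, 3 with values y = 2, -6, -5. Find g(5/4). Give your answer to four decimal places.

-0.5273

Put m_i = g'' at the i-th knot. Here h = (1, 1) and Δ = (-8, 1), so the interior equations h_(i-1)·m_(i-1) + 2(h_(i-1)+h_i)·m_i + h_i·m_(i+1) = 6(Δ_i − Δ_(i-1)) read
  1·m_0 + 4·m_1 + 1·m_2 = 6(Δ_1 - Δ_0) = 54
Natural end conditions: m_0 = m_2 = 0.
Hence m_0 = 0, m_1 = 27/2, m_2 = 0.
On [1, 2], g(t) = 2 - 41/4·(t - 1) + 0·(t - 1)² + 9/4·(t - 1)³.
With (t - 1) = 1/4: g(5/4) = -135/256.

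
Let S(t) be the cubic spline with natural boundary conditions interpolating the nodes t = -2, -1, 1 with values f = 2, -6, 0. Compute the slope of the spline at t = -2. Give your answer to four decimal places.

Let M_i = S''(x_i). Step sizes h_i = 1, 2; slopes of the chords Δ_i = (y_(i+1) - y_i)/h_i = -8, 3.
  1·M_0 + 6·M_1 + 2·M_2 = 6(Δ_1 - Δ_0) = 66
Natural end conditions: M_0 = M_2 = 0.
Hence M_0 = 0, M_1 = 11, M_2 = 0.
On [-2, -1], S'(t) = b_0 + 2c_0·(t + 2) + 3d_0·(t + 2)² with b_0 = Δ_0 - h_0(2M_0 + M_1)/6 = -59/6, c_0 = M_0/2 = 0, d_0 = (M_1 - M_0)/(6h_0) = 11/6. So S'(-2) = -59/6.

-9.8333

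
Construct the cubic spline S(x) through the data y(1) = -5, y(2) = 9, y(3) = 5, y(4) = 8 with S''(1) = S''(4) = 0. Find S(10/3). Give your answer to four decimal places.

Write m_i for S''(x_i). With h_i = 1, 1, 1 and divided differences Δ_i = 14, -4, 3, the continuity of S' gives the tridiagonal system
  1·m_0 + 4·m_1 + 1·m_2 = 6(Δ_1 - Δ_0) = -108
  1·m_1 + 4·m_2 + 1·m_3 = 6(Δ_2 - Δ_1) = 42
Natural end conditions: m_0 = m_3 = 0.
Solving the tridiagonal system: m_0 = 0, m_1 = -158/5, m_2 = 92/5, m_3 = 0.
On [3, 4], S(x) = 5 - 47/15·(x - 3) + 46/5·(x - 3)² - 46/15·(x - 3)³.
With (x - 3) = 1/3: S(10/3) = 394/81.

4.8642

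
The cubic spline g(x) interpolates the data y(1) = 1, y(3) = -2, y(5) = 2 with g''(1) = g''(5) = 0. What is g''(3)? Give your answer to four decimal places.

Write σ_i for g''(x_i). With h_i = 2, 2 and divided differences Δ_i = -3/2, 2, the continuity of g' gives the tridiagonal system
  2·σ_0 + 8·σ_1 + 2·σ_2 = 6(Δ_1 - Δ_0) = 21
Natural end conditions: σ_0 = σ_2 = 0.
Forward elimination and back-substitution give σ_0 = 0, σ_1 = 21/8, σ_2 = 0.

2.6250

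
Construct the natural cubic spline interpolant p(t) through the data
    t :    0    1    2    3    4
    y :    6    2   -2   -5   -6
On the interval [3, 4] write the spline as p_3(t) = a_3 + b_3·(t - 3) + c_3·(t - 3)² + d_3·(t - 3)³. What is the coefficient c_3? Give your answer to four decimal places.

With M_i denoting the second derivative at x_i, h_i = 1, 1, 1, 1, and Δ_i = (y_(i+1) − y_i)/h_i = -4, -4, -3, -1:
  1·M_0 + 4·M_1 + 1·M_2 = 6(Δ_1 - Δ_0) = 0
  1·M_1 + 4·M_2 + 1·M_3 = 6(Δ_2 - Δ_1) = 6
  1·M_2 + 4·M_3 + 1·M_4 = 6(Δ_3 - Δ_2) = 12
Natural end conditions: M_0 = M_4 = 0.
Solving the tridiagonal system: M_0 = 0, M_1 = -3/14, M_2 = 6/7, M_3 = 39/14, M_4 = 0.
On [3, 4], with p_3(t) = a_3 + b_3·(t - 3) + c_3·(t - 3)² + d_3·(t - 3)³: c_3 = M_3/2 = 39/28, d_3 = (M_4 - M_3)/(6h_3) = -13/28, b_3 = Δ_3 - h_3(2M_3 + M_4)/6 = -27/14.

1.3929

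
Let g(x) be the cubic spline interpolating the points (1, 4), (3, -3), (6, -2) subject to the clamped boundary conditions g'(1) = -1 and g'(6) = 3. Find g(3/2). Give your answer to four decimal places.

2.9297

Write M_i for g''(x_i). With h_i = 2, 3 and divided differences Δ_i = -7/2, 1/3, the continuity of g' gives the tridiagonal system
  2·M_0 + 10·M_1 + 3·M_2 = 6(Δ_1 - Δ_0) = 23
Clamped end conditions give two more equations: 2h_0·M_0 + h_0·M_1 = 6(Δ_0 - g'(1)) = -15 and h_1·M_1 + 2h_1·M_2 = 6(g'(6) - Δ_1) = 16.
Hence M_0 = -21/4, M_1 = 3, M_2 = 7/6.
On [1, 3], g(x) = 4 - 1·(x - 1) - 21/8·(x - 1)² + 11/16·(x - 1)³.
With (x - 1) = 1/2: g(3/2) = 375/128.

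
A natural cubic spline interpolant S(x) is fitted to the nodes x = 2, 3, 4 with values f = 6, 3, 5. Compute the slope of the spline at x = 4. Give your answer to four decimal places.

With m_i denoting the second derivative at x_i, h_i = 1, 1, and Δ_i = (y_(i+1) − y_i)/h_i = -3, 2:
  1·m_0 + 4·m_1 + 1·m_2 = 6(Δ_1 - Δ_0) = 30
Natural end conditions: m_0 = m_2 = 0.
Forward elimination and back-substitution give m_0 = 0, m_1 = 15/2, m_2 = 0.
On [3, 4], S'(x) = b_1 + 2c_1·(x - 3) + 3d_1·(x - 3)² with b_1 = Δ_1 - h_1(2m_1 + m_2)/6 = -1/2, c_1 = m_1/2 = 15/4, d_1 = (m_2 - m_1)/(6h_1) = -5/4. So S'(4) = 13/4.

3.2500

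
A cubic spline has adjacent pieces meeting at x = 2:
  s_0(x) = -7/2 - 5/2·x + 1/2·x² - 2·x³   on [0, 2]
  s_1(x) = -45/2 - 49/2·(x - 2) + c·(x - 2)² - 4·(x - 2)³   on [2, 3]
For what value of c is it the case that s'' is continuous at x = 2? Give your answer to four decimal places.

s_0''(x) = 1 - 12·x, so s_0''(2) = -23. On the right, s_1''(2) = 2c, so c = -23/2.

-11.5000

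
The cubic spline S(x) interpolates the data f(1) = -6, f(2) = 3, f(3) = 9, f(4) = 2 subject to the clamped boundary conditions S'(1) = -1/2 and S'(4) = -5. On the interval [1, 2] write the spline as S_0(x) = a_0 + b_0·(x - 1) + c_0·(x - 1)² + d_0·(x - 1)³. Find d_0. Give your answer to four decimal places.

Write M_i for S''(x_i). With h_i = 1, 1, 1 and divided differences Δ_i = 9, 6, -7, the continuity of S' gives the tridiagonal system
  1·M_0 + 4·M_1 + 1·M_2 = 6(Δ_1 - Δ_0) = -18
  1·M_1 + 4·M_2 + 1·M_3 = 6(Δ_2 - Δ_1) = -78
Clamped end conditions give two more equations: 2h_0·M_0 + h_0·M_1 = 6(Δ_0 - S'(1)) = 57 and h_2·M_2 + 2h_2·M_3 = 6(S'(4) - Δ_2) = 12.
Solving the tridiagonal system: M_0 = 32, M_1 = -7, M_2 = -22, M_3 = 17.
On [1, 2], with S_0(x) = a_0 + b_0·(x - 1) + c_0·(x - 1)² + d_0·(x - 1)³: c_0 = M_0/2 = 16, d_0 = (M_1 - M_0)/(6h_0) = -13/2, b_0 = Δ_0 - h_0(2M_0 + M_1)/6 = -1/2.

-6.5000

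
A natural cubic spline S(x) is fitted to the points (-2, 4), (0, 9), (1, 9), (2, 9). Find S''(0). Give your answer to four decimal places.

-2.6087

Write M_i for S''(x_i). With h_i = 2, 1, 1 and divided differences Δ_i = 5/2, 0, 0, the continuity of S' gives the tridiagonal system
  2·M_0 + 6·M_1 + 1·M_2 = 6(Δ_1 - Δ_0) = -15
  1·M_1 + 4·M_2 + 1·M_3 = 6(Δ_2 - Δ_1) = 0
Natural end conditions: M_0 = M_3 = 0.
Solving: M_0 = 0, M_1 = -60/23, M_2 = 15/23, M_3 = 0.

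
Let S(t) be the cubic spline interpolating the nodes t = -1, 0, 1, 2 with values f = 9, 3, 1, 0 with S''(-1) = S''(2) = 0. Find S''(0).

Put σ_i = S'' at the i-th knot. Here h = (1, 1, 1) and Δ = (-6, -2, -1), so the interior equations h_(i-1)·σ_(i-1) + 2(h_(i-1)+h_i)·σ_i + h_i·σ_(i+1) = 6(Δ_i − Δ_(i-1)) read
  1·σ_0 + 4·σ_1 + 1·σ_2 = 6(Δ_1 - Δ_0) = 24
  1·σ_1 + 4·σ_2 + 1·σ_3 = 6(Δ_2 - Δ_1) = 6
Natural end conditions: σ_0 = σ_3 = 0.
Solving the tridiagonal system: σ_0 = 0, σ_1 = 6, σ_2 = 0, σ_3 = 0.

6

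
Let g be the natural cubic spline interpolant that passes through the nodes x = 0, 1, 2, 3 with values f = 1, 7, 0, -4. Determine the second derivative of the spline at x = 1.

With m_i denoting the second derivative at x_i, h_i = 1, 1, 1, and Δ_i = (y_(i+1) − y_i)/h_i = 6, -7, -4:
  1·m_0 + 4·m_1 + 1·m_2 = 6(Δ_1 - Δ_0) = -78
  1·m_1 + 4·m_2 + 1·m_3 = 6(Δ_2 - Δ_1) = 18
Natural end conditions: m_0 = m_3 = 0.
Forward elimination and back-substitution give m_0 = 0, m_1 = -22, m_2 = 10, m_3 = 0.

-22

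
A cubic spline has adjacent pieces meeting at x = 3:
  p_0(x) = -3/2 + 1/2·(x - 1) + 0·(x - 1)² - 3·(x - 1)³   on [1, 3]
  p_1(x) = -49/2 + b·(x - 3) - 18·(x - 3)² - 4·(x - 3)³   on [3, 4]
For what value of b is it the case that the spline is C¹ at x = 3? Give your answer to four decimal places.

p_0'(x) = 1/2 + 0·(x - 1) - 9·(x - 1)², so p_0'(3) = -71/2. On the right, p_1'(3) = b, so b = -71/2.

-35.5000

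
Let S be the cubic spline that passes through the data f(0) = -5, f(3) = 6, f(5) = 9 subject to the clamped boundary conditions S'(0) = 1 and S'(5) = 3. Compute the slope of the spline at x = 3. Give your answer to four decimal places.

Put m_i = S'' at the i-th knot. Here h = (3, 2) and Δ = (11/3, 3/2), so the interior equations h_(i-1)·m_(i-1) + 2(h_(i-1)+h_i)·m_i + h_i·m_(i+1) = 6(Δ_i − Δ_(i-1)) read
  3·m_0 + 10·m_1 + 2·m_2 = 6(Δ_1 - Δ_0) = -13
Clamped end conditions give two more equations: 2h_0·m_0 + h_0·m_1 = 6(Δ_0 - S'(0)) = 16 and h_1·m_1 + 2h_1·m_2 = 6(S'(5) - Δ_1) = 9.
Forward elimination and back-substitution give m_0 = 131/30, m_1 = -17/5, m_2 = 79/20.
On [3, 5], S'(x) = b_1 + 2c_1·(x - 3) + 3d_1·(x - 3)² with b_1 = Δ_1 - h_1(2m_1 + m_2)/6 = 49/20, c_1 = m_1/2 = -17/10, d_1 = (m_2 - m_1)/(6h_1) = 49/80. So S'(3) = 49/20.

2.4500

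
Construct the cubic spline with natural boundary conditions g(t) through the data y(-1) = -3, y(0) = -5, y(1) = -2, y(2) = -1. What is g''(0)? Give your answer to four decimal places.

8.8000

Let M_i = g''(x_i). Step sizes h_i = 1, 1, 1; slopes of the chords Δ_i = (y_(i+1) - y_i)/h_i = -2, 3, 1.
  1·M_0 + 4·M_1 + 1·M_2 = 6(Δ_1 - Δ_0) = 30
  1·M_1 + 4·M_2 + 1·M_3 = 6(Δ_2 - Δ_1) = -12
Natural end conditions: M_0 = M_3 = 0.
Solving: M_0 = 0, M_1 = 44/5, M_2 = -26/5, M_3 = 0.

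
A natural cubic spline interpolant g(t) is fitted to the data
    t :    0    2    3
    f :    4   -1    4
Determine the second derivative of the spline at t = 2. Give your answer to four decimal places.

7.5000

Write m_i for g''(x_i). With h_i = 2, 1 and divided differences Δ_i = -5/2, 5, the continuity of g' gives the tridiagonal system
  2·m_0 + 6·m_1 + 1·m_2 = 6(Δ_1 - Δ_0) = 45
Natural end conditions: m_0 = m_2 = 0.
Hence m_0 = 0, m_1 = 15/2, m_2 = 0.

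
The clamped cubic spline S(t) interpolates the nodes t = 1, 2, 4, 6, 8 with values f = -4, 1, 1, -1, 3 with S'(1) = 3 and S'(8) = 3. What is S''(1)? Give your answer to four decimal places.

9.3488

With M_i denoting the second derivative at x_i, h_i = 1, 2, 2, 2, and Δ_i = (y_(i+1) − y_i)/h_i = 5, 0, -1, 2:
  1·M_0 + 6·M_1 + 2·M_2 = 6(Δ_1 - Δ_0) = -30
  2·M_1 + 8·M_2 + 2·M_3 = 6(Δ_2 - Δ_1) = -6
  2·M_2 + 8·M_3 + 2·M_4 = 6(Δ_3 - Δ_2) = 18
Clamped end conditions give two more equations: 2h_0·M_0 + h_0·M_1 = 6(Δ_0 - S'(1)) = 12 and h_3·M_3 + 2h_3·M_4 = 6(S'(8) - Δ_3) = 6.
Hence M_0 = 402/43, M_1 = -288/43, M_2 = 18/43, M_3 = 87/43, M_4 = 21/43.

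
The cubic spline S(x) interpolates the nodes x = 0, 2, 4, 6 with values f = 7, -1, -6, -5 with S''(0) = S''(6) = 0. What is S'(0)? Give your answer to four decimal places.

-4.2000

With m_i denoting the second derivative at x_i, h_i = 2, 2, 2, and Δ_i = (y_(i+1) − y_i)/h_i = -4, -5/2, 1/2:
  2·m_0 + 8·m_1 + 2·m_2 = 6(Δ_1 - Δ_0) = 9
  2·m_1 + 8·m_2 + 2·m_3 = 6(Δ_2 - Δ_1) = 18
Natural end conditions: m_0 = m_3 = 0.
Solving the tridiagonal system: m_0 = 0, m_1 = 3/5, m_2 = 21/10, m_3 = 0.
On [0, 2], S'(x) = b_0 + 2c_0·x + 3d_0·x² with b_0 = Δ_0 - h_0(2m_0 + m_1)/6 = -21/5, c_0 = m_0/2 = 0, d_0 = (m_1 - m_0)/(6h_0) = 1/20. So S'(0) = -21/5.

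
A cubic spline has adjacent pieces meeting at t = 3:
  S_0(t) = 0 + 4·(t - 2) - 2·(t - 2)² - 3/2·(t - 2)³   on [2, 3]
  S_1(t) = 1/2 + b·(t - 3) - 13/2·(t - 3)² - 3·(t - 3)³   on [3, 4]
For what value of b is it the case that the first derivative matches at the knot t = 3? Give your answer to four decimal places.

S_0'(t) = 4 - 4·(t - 2) - 9/2·(t - 2)², so S_0'(3) = -9/2. On the right, S_1'(3) = b, so b = -9/2.

-4.5000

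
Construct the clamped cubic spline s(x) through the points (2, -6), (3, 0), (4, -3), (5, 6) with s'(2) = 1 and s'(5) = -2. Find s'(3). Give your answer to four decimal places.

Put M_i = s'' at the i-th knot. Here h = (1, 1, 1) and Δ = (6, -3, 9), so the interior equations h_(i-1)·M_(i-1) + 2(h_(i-1)+h_i)·M_i + h_i·M_(i+1) = 6(Δ_i − Δ_(i-1)) read
  1·M_0 + 4·M_1 + 1·M_2 = 6(Δ_1 - Δ_0) = -54
  1·M_1 + 4·M_2 + 1·M_3 = 6(Δ_2 - Δ_1) = 72
Clamped end conditions give two more equations: 2h_0·M_0 + h_0·M_1 = 6(Δ_0 - s'(2)) = 30 and h_2·M_2 + 2h_2·M_3 = 6(s'(5) - Δ_2) = -66.
Forward elimination and back-substitution give M_0 = 152/5, M_1 = -154/5, M_2 = 194/5, M_3 = -262/5.
On [3, 4], s'(x) = b_1 + 2c_1·(x - 3) + 3d_1·(x - 3)² with b_1 = Δ_1 - h_1(2M_1 + M_2)/6 = 4/5, c_1 = M_1/2 = -77/5, d_1 = (M_2 - M_1)/(6h_1) = 58/5. So s'(3) = 4/5.

0.8000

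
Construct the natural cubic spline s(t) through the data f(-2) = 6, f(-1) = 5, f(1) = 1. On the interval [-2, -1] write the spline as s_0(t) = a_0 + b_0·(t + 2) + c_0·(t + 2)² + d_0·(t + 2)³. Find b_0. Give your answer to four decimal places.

Put m_i = s'' at the i-th knot. Here h = (1, 2) and Δ = (-1, -2), so the interior equations h_(i-1)·m_(i-1) + 2(h_(i-1)+h_i)·m_i + h_i·m_(i+1) = 6(Δ_i − Δ_(i-1)) read
  1·m_0 + 6·m_1 + 2·m_2 = 6(Δ_1 - Δ_0) = -6
Natural end conditions: m_0 = m_2 = 0.
Solving: m_0 = 0, m_1 = -1, m_2 = 0.
On [-2, -1], with s_0(t) = a_0 + b_0·(t + 2) + c_0·(t + 2)² + d_0·(t + 2)³: c_0 = m_0/2 = 0, d_0 = (m_1 - m_0)/(6h_0) = -1/6, b_0 = Δ_0 - h_0(2m_0 + m_1)/6 = -5/6.

-0.8333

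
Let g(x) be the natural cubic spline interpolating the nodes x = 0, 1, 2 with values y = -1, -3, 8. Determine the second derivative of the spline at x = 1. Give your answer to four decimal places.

Let M_i = g''(x_i). Step sizes h_i = 1, 1; slopes of the chords Δ_i = (y_(i+1) - y_i)/h_i = -2, 11.
  1·M_0 + 4·M_1 + 1·M_2 = 6(Δ_1 - Δ_0) = 78
Natural end conditions: M_0 = M_2 = 0.
Solving: M_0 = 0, M_1 = 39/2, M_2 = 0.

19.5000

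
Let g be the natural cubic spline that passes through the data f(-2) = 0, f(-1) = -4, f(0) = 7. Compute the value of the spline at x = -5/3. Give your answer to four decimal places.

-2.4444

Let M_i = g''(x_i). Step sizes h_i = 1, 1; slopes of the chords Δ_i = (y_(i+1) - y_i)/h_i = -4, 11.
  1·M_0 + 4·M_1 + 1·M_2 = 6(Δ_1 - Δ_0) = 90
Natural end conditions: M_0 = M_2 = 0.
Hence M_0 = 0, M_1 = 45/2, M_2 = 0.
On [-2, -1], g(x) = 0 - 31/4·(x + 2) + 0·(x + 2)² + 15/4·(x + 2)³.
With (x + 2) = 1/3: g(-5/3) = -22/9.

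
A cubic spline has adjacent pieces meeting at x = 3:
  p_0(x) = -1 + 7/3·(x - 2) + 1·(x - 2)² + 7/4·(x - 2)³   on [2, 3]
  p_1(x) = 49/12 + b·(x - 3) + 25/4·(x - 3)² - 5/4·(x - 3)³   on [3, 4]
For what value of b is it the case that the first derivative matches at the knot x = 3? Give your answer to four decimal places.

9.5833

p_0'(x) = 7/3 + 2·(x - 2) + 21/4·(x - 2)², so p_0'(3) = 115/12. On the right, p_1'(3) = b, so b = 115/12.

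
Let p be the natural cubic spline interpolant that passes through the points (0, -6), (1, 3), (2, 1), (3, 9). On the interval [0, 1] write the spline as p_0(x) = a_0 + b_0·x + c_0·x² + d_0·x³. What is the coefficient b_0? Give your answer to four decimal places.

12.6000

Let σ_i = p''(x_i). Step sizes h_i = 1, 1, 1; slopes of the chords Δ_i = (y_(i+1) - y_i)/h_i = 9, -2, 8.
  1·σ_0 + 4·σ_1 + 1·σ_2 = 6(Δ_1 - Δ_0) = -66
  1·σ_1 + 4·σ_2 + 1·σ_3 = 6(Δ_2 - Δ_1) = 60
Natural end conditions: σ_0 = σ_3 = 0.
Hence σ_0 = 0, σ_1 = -108/5, σ_2 = 102/5, σ_3 = 0.
On [0, 1], with p_0(x) = a_0 + b_0·x + c_0·x² + d_0·x³: c_0 = σ_0/2 = 0, d_0 = (σ_1 - σ_0)/(6h_0) = -18/5, b_0 = Δ_0 - h_0(2σ_0 + σ_1)/6 = 63/5.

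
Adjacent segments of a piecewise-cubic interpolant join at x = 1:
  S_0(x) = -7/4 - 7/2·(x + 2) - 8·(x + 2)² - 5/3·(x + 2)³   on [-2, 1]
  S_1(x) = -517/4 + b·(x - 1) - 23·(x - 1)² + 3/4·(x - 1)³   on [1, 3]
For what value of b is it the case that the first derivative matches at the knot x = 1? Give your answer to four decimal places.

S_0'(x) = -7/2 - 16·(x + 2) - 5·(x + 2)², so S_0'(1) = -193/2. On the right, S_1'(1) = b, so b = -193/2.

-96.5000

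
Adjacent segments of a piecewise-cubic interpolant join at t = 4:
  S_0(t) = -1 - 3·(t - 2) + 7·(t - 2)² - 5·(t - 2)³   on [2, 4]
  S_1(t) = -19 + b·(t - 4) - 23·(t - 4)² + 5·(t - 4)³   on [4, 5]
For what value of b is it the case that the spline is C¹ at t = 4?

S_0'(t) = -3 + 14·(t - 2) - 15·(t - 2)², so S_0'(4) = -35. On the right, S_1'(4) = b, so b = -35.

-35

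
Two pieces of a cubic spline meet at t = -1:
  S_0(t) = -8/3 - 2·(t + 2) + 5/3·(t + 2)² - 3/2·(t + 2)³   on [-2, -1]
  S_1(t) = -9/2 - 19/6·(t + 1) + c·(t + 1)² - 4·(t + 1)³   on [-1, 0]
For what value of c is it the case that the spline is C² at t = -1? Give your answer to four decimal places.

-2.8333

S_0''(t) = 10/3 - 9·(t + 2), so S_0''(-1) = -17/3. On the right, S_1''(-1) = 2c, so c = -17/6.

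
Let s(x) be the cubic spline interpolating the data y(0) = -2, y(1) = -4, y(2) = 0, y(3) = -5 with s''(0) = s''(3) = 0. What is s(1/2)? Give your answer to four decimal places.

Write M_i for s''(x_i). With h_i = 1, 1, 1 and divided differences Δ_i = -2, 4, -5, the continuity of s' gives the tridiagonal system
  1·M_0 + 4·M_1 + 1·M_2 = 6(Δ_1 - Δ_0) = 36
  1·M_1 + 4·M_2 + 1·M_3 = 6(Δ_2 - Δ_1) = -54
Natural end conditions: M_0 = M_3 = 0.
Hence M_0 = 0, M_1 = 66/5, M_2 = -84/5, M_3 = 0.
On [0, 1], s(x) = -2 - 21/5·x + 0·x² + 11/5·x³.
With x = 1/2: s(1/2) = -153/40.

-3.8250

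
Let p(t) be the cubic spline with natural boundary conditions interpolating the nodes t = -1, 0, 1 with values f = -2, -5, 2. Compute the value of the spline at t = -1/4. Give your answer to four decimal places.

Let m_i = p''(x_i). Step sizes h_i = 1, 1; slopes of the chords Δ_i = (y_(i+1) - y_i)/h_i = -3, 7.
  1·m_0 + 4·m_1 + 1·m_2 = 6(Δ_1 - Δ_0) = 60
Natural end conditions: m_0 = m_2 = 0.
Hence m_0 = 0, m_1 = 15, m_2 = 0.
On [-1, 0], p(t) = -2 - 11/2·(t + 1) + 0·(t + 1)² + 5/2·(t + 1)³.
With (t + 1) = 3/4: p(-1/4) = -649/128.

-5.0703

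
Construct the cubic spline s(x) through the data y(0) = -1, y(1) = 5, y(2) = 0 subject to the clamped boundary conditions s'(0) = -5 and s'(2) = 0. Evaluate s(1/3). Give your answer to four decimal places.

-0.3333

With σ_i denoting the second derivative at x_i, h_i = 1, 1, and Δ_i = (y_(i+1) − y_i)/h_i = 6, -5:
  1·σ_0 + 4·σ_1 + 1·σ_2 = 6(Δ_1 - Δ_0) = -66
Clamped end conditions give two more equations: 2h_0·σ_0 + h_0·σ_1 = 6(Δ_0 - s'(0)) = 66 and h_1·σ_1 + 2h_1·σ_2 = 6(s'(2) - Δ_1) = 30.
Solving the tridiagonal system: σ_0 = 52, σ_1 = -38, σ_2 = 34.
On [0, 1], s(x) = -1 - 5·x + 26·x² - 15·x³.
With x = 1/3: s(1/3) = -1/3.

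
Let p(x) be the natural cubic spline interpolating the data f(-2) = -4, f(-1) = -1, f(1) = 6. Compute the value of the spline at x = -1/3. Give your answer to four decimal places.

1.2099

Write m_i for p''(x_i). With h_i = 1, 2 and divided differences Δ_i = 3, 7/2, the continuity of p' gives the tridiagonal system
  1·m_0 + 6·m_1 + 2·m_2 = 6(Δ_1 - Δ_0) = 3
Natural end conditions: m_0 = m_2 = 0.
Solving the tridiagonal system: m_0 = 0, m_1 = 1/2, m_2 = 0.
On [-1, 1], p(x) = -1 + 19/6·(x + 1) + 1/4·(x + 1)² - 1/24·(x + 1)³.
With (x + 1) = 2/3: p(-1/3) = 98/81.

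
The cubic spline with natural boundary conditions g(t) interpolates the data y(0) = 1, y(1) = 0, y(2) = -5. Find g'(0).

Let σ_i = g''(x_i). Step sizes h_i = 1, 1; slopes of the chords Δ_i = (y_(i+1) - y_i)/h_i = -1, -5.
  1·σ_0 + 4·σ_1 + 1·σ_2 = 6(Δ_1 - Δ_0) = -24
Natural end conditions: σ_0 = σ_2 = 0.
Solving: σ_0 = 0, σ_1 = -6, σ_2 = 0.
On [0, 1], g'(t) = b_0 + 2c_0·t + 3d_0·t² with b_0 = Δ_0 - h_0(2σ_0 + σ_1)/6 = 0, c_0 = σ_0/2 = 0, d_0 = (σ_1 - σ_0)/(6h_0) = -1. So g'(0) = 0.

0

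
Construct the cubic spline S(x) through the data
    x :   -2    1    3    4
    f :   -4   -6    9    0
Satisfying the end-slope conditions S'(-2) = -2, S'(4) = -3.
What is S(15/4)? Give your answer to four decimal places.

Let m_i = S''(x_i). Step sizes h_i = 3, 2, 1; slopes of the chords Δ_i = (y_(i+1) - y_i)/h_i = -2/3, 15/2, -9.
  3·m_0 + 10·m_1 + 2·m_2 = 6(Δ_1 - Δ_0) = 49
  2·m_1 + 6·m_2 + 1·m_3 = 6(Δ_2 - Δ_1) = -99
Clamped end conditions give two more equations: 2h_0·m_0 + h_0·m_1 = 6(Δ_0 - S'(-2)) = 8 and h_2·m_2 + 2h_2·m_3 = 6(S'(4) - Δ_2) = 36.
Hence m_0 = -245/57, m_1 = 214/19, m_2 = -482/19, m_3 = 583/19.
On [3, 4], S(x) = 9 - 215/38·(x - 3) - 241/19·(x - 3)² + 355/38·(x - 3)³.
With (x - 3) = 3/4: S(15/4) = 3801/2432.

1.5629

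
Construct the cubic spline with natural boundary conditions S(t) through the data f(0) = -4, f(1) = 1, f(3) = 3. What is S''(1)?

With M_i denoting the second derivative at x_i, h_i = 1, 2, and Δ_i = (y_(i+1) − y_i)/h_i = 5, 1:
  1·M_0 + 6·M_1 + 2·M_2 = 6(Δ_1 - Δ_0) = -24
Natural end conditions: M_0 = M_2 = 0.
Solving: M_0 = 0, M_1 = -4, M_2 = 0.

-4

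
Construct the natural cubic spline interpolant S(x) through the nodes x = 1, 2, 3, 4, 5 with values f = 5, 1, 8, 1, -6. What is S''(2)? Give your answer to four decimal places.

23.6786

Put M_i = S'' at the i-th knot. Here h = (1, 1, 1, 1) and Δ = (-4, 7, -7, -7), so the interior equations h_(i-1)·M_(i-1) + 2(h_(i-1)+h_i)·M_i + h_i·M_(i+1) = 6(Δ_i − Δ_(i-1)) read
  1·M_0 + 4·M_1 + 1·M_2 = 6(Δ_1 - Δ_0) = 66
  1·M_1 + 4·M_2 + 1·M_3 = 6(Δ_2 - Δ_1) = -84
  1·M_2 + 4·M_3 + 1·M_4 = 6(Δ_3 - Δ_2) = 0
Natural end conditions: M_0 = M_4 = 0.
Forward elimination and back-substitution give M_0 = 0, M_1 = 663/28, M_2 = -201/7, M_3 = 201/28, M_4 = 0.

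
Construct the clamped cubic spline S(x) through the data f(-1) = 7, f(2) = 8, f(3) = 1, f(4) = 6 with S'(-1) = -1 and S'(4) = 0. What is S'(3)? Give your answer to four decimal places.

With M_i denoting the second derivative at x_i, h_i = 3, 1, 1, and Δ_i = (y_(i+1) − y_i)/h_i = 1/3, -7, 5:
  3·M_0 + 8·M_1 + 1·M_2 = 6(Δ_1 - Δ_0) = -44
  1·M_1 + 4·M_2 + 1·M_3 = 6(Δ_2 - Δ_1) = 72
Clamped end conditions give two more equations: 2h_0·M_0 + h_0·M_1 = 6(Δ_0 - S'(-1)) = 8 and h_2·M_2 + 2h_2·M_3 = 6(S'(4) - Δ_2) = -30.
Forward elimination and back-substitution give M_0 = 626/87, M_1 = -340/29, M_2 = 818/29, M_3 = -844/29.
On [3, 4], S'(x) = b_2 + 2c_2·(x - 3) + 3d_2·(x - 3)² with b_2 = Δ_2 - h_2(2M_2 + M_3)/6 = 13/29, c_2 = M_2/2 = 409/29, d_2 = (M_3 - M_2)/(6h_2) = -277/29. So S'(3) = 13/29.

0.4483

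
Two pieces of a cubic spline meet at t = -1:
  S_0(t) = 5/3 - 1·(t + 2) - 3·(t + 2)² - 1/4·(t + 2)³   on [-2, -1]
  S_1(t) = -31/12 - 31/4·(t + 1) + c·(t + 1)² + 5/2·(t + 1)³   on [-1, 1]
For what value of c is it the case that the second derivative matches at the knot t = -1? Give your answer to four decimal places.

S_0''(t) = -6 - 3/2·(t + 2), so S_0''(-1) = -15/2. On the right, S_1''(-1) = 2c, so c = -15/4.

-3.7500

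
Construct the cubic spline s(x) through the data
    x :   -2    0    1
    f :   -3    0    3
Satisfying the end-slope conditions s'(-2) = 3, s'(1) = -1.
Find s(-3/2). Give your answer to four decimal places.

-2.0234

With M_i denoting the second derivative at x_i, h_i = 2, 1, and Δ_i = (y_(i+1) − y_i)/h_i = 3/2, 3:
  2·M_0 + 6·M_1 + 1·M_2 = 6(Δ_1 - Δ_0) = 9
Clamped end conditions give two more equations: 2h_0·M_0 + h_0·M_1 = 6(Δ_0 - s'(-2)) = -9 and h_1·M_1 + 2h_1·M_2 = 6(s'(1) - Δ_1) = -24.
Solving: M_0 = -61/12, M_1 = 17/3, M_2 = -89/6.
On [-2, 0], s(x) = -3 + 3·(x + 2) - 61/24·(x + 2)² + 43/48·(x + 2)³.
With (x + 2) = 1/2: s(-3/2) = -259/128.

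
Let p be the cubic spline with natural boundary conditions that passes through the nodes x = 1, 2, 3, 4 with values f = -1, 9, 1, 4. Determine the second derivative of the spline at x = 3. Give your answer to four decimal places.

24.8000

With σ_i denoting the second derivative at x_i, h_i = 1, 1, 1, and Δ_i = (y_(i+1) − y_i)/h_i = 10, -8, 3:
  1·σ_0 + 4·σ_1 + 1·σ_2 = 6(Δ_1 - Δ_0) = -108
  1·σ_1 + 4·σ_2 + 1·σ_3 = 6(Δ_2 - Δ_1) = 66
Natural end conditions: σ_0 = σ_3 = 0.
Solving the tridiagonal system: σ_0 = 0, σ_1 = -166/5, σ_2 = 124/5, σ_3 = 0.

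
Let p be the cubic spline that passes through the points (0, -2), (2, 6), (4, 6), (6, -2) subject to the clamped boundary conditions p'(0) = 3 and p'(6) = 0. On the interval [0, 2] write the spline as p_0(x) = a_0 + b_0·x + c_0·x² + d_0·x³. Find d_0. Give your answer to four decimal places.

-0.4500

Put M_i = p'' at the i-th knot. Here h = (2, 2, 2) and Δ = (4, 0, -4), so the interior equations h_(i-1)·M_(i-1) + 2(h_(i-1)+h_i)·M_i + h_i·M_(i+1) = 6(Δ_i − Δ_(i-1)) read
  2·M_0 + 8·M_1 + 2·M_2 = 6(Δ_1 - Δ_0) = -24
  2·M_1 + 8·M_2 + 2·M_3 = 6(Δ_2 - Δ_1) = -24
Clamped end conditions give two more equations: 2h_0·M_0 + h_0·M_1 = 6(Δ_0 - p'(0)) = 6 and h_2·M_2 + 2h_2·M_3 = 6(p'(6) - Δ_2) = 24.
Solving the tridiagonal system: M_0 = 14/5, M_1 = -13/5, M_2 = -22/5, M_3 = 41/5.
On [0, 2], with p_0(x) = a_0 + b_0·x + c_0·x² + d_0·x³: c_0 = M_0/2 = 7/5, d_0 = (M_1 - M_0)/(6h_0) = -9/20, b_0 = Δ_0 - h_0(2M_0 + M_1)/6 = 3.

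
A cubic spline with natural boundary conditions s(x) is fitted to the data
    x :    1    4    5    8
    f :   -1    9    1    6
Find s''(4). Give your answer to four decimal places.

-9.5556

Put M_i = s'' at the i-th knot. Here h = (3, 1, 3) and Δ = (10/3, -8, 5/3), so the interior equations h_(i-1)·M_(i-1) + 2(h_(i-1)+h_i)·M_i + h_i·M_(i+1) = 6(Δ_i − Δ_(i-1)) read
  3·M_0 + 8·M_1 + 1·M_2 = 6(Δ_1 - Δ_0) = -68
  1·M_1 + 8·M_2 + 3·M_3 = 6(Δ_2 - Δ_1) = 58
Natural end conditions: M_0 = M_3 = 0.
Solving: M_0 = 0, M_1 = -86/9, M_2 = 76/9, M_3 = 0.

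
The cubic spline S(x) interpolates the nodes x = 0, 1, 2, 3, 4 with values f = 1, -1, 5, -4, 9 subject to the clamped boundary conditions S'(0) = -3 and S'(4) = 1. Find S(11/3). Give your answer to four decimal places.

5.7672

Let M_i = S''(x_i). Step sizes h_i = 1, 1, 1, 1; slopes of the chords Δ_i = (y_(i+1) - y_i)/h_i = -2, 6, -9, 13.
  1·M_0 + 4·M_1 + 1·M_2 = 6(Δ_1 - Δ_0) = 48
  1·M_1 + 4·M_2 + 1·M_3 = 6(Δ_2 - Δ_1) = -90
  1·M_2 + 4·M_3 + 1·M_4 = 6(Δ_3 - Δ_2) = 132
Clamped end conditions give two more equations: 2h_0·M_0 + h_0·M_1 = 6(Δ_0 - S'(0)) = 6 and h_3·M_3 + 2h_3·M_4 = 6(S'(4) - Δ_3) = -72.
Hence M_0 = -68/7, M_1 = 178/7, M_2 = -44, M_3 = 424/7, M_4 = -464/7.
On [3, 4], S(x) = -4 + 27/7·(x - 3) + 212/7·(x - 3)² - 148/7·(x - 3)³.
With (x - 3) = 2/3: S(11/3) = 1090/189.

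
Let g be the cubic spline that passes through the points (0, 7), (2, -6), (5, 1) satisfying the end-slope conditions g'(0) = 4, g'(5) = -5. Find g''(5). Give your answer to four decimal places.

With M_i denoting the second derivative at x_i, h_i = 2, 3, and Δ_i = (y_(i+1) − y_i)/h_i = -13/2, 7/3:
  2·M_0 + 10·M_1 + 3·M_2 = 6(Δ_1 - Δ_0) = 53
Clamped end conditions give two more equations: 2h_0·M_0 + h_0·M_1 = 6(Δ_0 - g'(0)) = -63 and h_1·M_1 + 2h_1·M_2 = 6(g'(5) - Δ_1) = -44.
Hence M_0 = -457/20, M_1 = 71/5, M_2 = -433/30.

-14.4333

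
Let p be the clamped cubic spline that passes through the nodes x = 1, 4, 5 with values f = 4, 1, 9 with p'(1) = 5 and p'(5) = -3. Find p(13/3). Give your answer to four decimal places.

With M_i denoting the second derivative at x_i, h_i = 3, 1, and Δ_i = (y_(i+1) − y_i)/h_i = -1, 8:
  3·M_0 + 8·M_1 + 1·M_2 = 6(Δ_1 - Δ_0) = 54
Clamped end conditions give two more equations: 2h_0·M_0 + h_0·M_1 = 6(Δ_0 - p'(1)) = -36 and h_1·M_1 + 2h_1·M_2 = 6(p'(5) - Δ_1) = -66.
Solving: M_0 = -59/4, M_1 = 35/2, M_2 = -167/4.
On [4, 5], p(x) = 1 + 73/8·(x - 4) + 35/4·(x - 4)² - 79/8·(x - 4)³.
With (x - 4) = 1/3: p(13/3) = 251/54.

4.6481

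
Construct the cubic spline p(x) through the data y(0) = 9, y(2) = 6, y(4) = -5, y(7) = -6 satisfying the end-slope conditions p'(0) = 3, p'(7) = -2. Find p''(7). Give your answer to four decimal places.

With M_i denoting the second derivative at x_i, h_i = 2, 2, 3, and Δ_i = (y_(i+1) − y_i)/h_i = -3/2, -11/2, -1/3:
  2·M_0 + 8·M_1 + 2·M_2 = 6(Δ_1 - Δ_0) = -24
  2·M_1 + 10·M_2 + 3·M_3 = 6(Δ_2 - Δ_1) = 31
Clamped end conditions give two more equations: 2h_0·M_0 + h_0·M_1 = 6(Δ_0 - p'(0)) = -27 and h_2·M_2 + 2h_2·M_3 = 6(p'(7) - Δ_2) = -10.
Hence M_0 = -196/37, M_1 = -215/74, M_2 = 182/37, M_3 = -458/111.

-4.1261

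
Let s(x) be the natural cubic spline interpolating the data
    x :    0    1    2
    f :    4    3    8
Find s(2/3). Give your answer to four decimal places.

2.7778

With M_i denoting the second derivative at x_i, h_i = 1, 1, and Δ_i = (y_(i+1) − y_i)/h_i = -1, 5:
  1·M_0 + 4·M_1 + 1·M_2 = 6(Δ_1 - Δ_0) = 36
Natural end conditions: M_0 = M_2 = 0.
Solving the tridiagonal system: M_0 = 0, M_1 = 9, M_2 = 0.
On [0, 1], s(x) = 4 - 5/2·x + 0·x² + 3/2·x³.
With x = 2/3: s(2/3) = 25/9.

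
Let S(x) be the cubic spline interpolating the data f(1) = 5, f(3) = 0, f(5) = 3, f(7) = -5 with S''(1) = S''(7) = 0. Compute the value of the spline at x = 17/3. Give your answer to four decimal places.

1.6173

Let σ_i = S''(x_i). Step sizes h_i = 2, 2, 2; slopes of the chords Δ_i = (y_(i+1) - y_i)/h_i = -5/2, 3/2, -4.
  2·σ_0 + 8·σ_1 + 2·σ_2 = 6(Δ_1 - Δ_0) = 24
  2·σ_1 + 8·σ_2 + 2·σ_3 = 6(Δ_2 - Δ_1) = -33
Natural end conditions: σ_0 = σ_3 = 0.
Solving: σ_0 = 0, σ_1 = 43/10, σ_2 = -26/5, σ_3 = 0.
On [5, 7], S(x) = 3 - 8/15·(x - 5) - 13/5·(x - 5)² + 13/30·(x - 5)³.
With (x - 5) = 2/3: S(17/3) = 131/81.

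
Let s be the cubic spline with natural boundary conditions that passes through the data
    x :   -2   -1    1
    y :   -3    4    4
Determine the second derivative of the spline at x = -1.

-7

Let σ_i = s''(x_i). Step sizes h_i = 1, 2; slopes of the chords Δ_i = (y_(i+1) - y_i)/h_i = 7, 0.
  1·σ_0 + 6·σ_1 + 2·σ_2 = 6(Δ_1 - Δ_0) = -42
Natural end conditions: σ_0 = σ_2 = 0.
Forward elimination and back-substitution give σ_0 = 0, σ_1 = -7, σ_2 = 0.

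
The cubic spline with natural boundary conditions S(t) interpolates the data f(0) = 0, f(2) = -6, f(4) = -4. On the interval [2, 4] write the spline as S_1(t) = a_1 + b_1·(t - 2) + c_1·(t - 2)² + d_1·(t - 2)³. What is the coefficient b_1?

Write σ_i for S''(x_i). With h_i = 2, 2 and divided differences Δ_i = -3, 1, the continuity of S' gives the tridiagonal system
  2·σ_0 + 8·σ_1 + 2·σ_2 = 6(Δ_1 - Δ_0) = 24
Natural end conditions: σ_0 = σ_2 = 0.
Hence σ_0 = 0, σ_1 = 3, σ_2 = 0.
On [2, 4], with S_1(t) = a_1 + b_1·(t - 2) + c_1·(t - 2)² + d_1·(t - 2)³: c_1 = σ_1/2 = 3/2, d_1 = (σ_2 - σ_1)/(6h_1) = -1/4, b_1 = Δ_1 - h_1(2σ_1 + σ_2)/6 = -1.

-1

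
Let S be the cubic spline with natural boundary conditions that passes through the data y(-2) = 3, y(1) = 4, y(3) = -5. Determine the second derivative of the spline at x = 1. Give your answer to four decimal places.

-2.9000

Write M_i for S''(x_i). With h_i = 3, 2 and divided differences Δ_i = 1/3, -9/2, the continuity of S' gives the tridiagonal system
  3·M_0 + 10·M_1 + 2·M_2 = 6(Δ_1 - Δ_0) = -29
Natural end conditions: M_0 = M_2 = 0.
Hence M_0 = 0, M_1 = -29/10, M_2 = 0.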